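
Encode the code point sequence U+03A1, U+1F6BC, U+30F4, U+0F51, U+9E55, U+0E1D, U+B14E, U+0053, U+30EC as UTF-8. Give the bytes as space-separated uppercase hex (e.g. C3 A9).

U+03A1: 2-byte form → CE A1.
U+1F6BC: 4-byte form → F0 9F 9A BC.
U+30F4: 3-byte form → E3 83 B4.
U+0F51: 3-byte form → E0 BD 91.
U+9E55: 3-byte form → E9 B9 95.
U+0E1D: 3-byte form → E0 B8 9D.
U+B14E: 3-byte form → EB 85 8E.
U+0053: 1-byte form → 53.
U+30EC: 3-byte form → E3 83 AC.
Concatenated (25 bytes): CE A1 F0 9F 9A BC E3 83 B4 E0 BD 91 E9 B9 95 E0 B8 9D EB 85 8E 53 E3 83 AC.

CE A1 F0 9F 9A BC E3 83 B4 E0 BD 91 E9 B9 95 E0 B8 9D EB 85 8E 53 E3 83 AC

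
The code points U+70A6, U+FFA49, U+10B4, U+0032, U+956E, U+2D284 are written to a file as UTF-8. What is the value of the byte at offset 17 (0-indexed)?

0x84

U+70A6 → 3-byte form E7 82 A6 at offsets 0–2.
U+FFA49 → 4-byte form F3 BF A9 89 at offsets 3–6.
U+10B4 → 3-byte form E1 82 B4 at offsets 7–9.
U+0032 → 1-byte form 32 at offsets 10–10.
U+956E → 3-byte form E9 95 AE at offsets 11–13.
U+2D284 → 4-byte form F0 AD 8A 84 at offsets 14–17.
Offset 17 falls in char 6's range; it's byte 4 of F0 AD 8A 84 = 0x84.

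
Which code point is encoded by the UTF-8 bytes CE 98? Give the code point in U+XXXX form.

Leading byte 0xCE = 11001110 matches 110xxxxx → 2-byte sequence.
Byte 1: 0xCE = 11001110, payload 01110 (5 bits).
Byte 2: 0x98 = 10011000 (10xxxxxx ✓), payload 011000.
Concatenate: 01110011000 = 0x398 (11 bits → U+0398).

U+0398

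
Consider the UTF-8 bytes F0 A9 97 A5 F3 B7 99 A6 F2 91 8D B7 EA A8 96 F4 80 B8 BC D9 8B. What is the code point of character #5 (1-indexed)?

U+100E3C

Offset 0: leading byte 0xF0 = 11110000 → 4-byte char #1 = F0 A9 97 A5.
Offset 4: leading byte 0xF3 = 11110011 → 4-byte char #2 = F3 B7 99 A6.
Offset 8: leading byte 0xF2 = 11110010 → 4-byte char #3 = F2 91 8D B7.
Offset 12: leading byte 0xEA = 11101010 → 3-byte char #4 = EA A8 96.
Offset 15: leading byte 0xF4 = 11110100 → 4-byte char #5 = F4 80 B8 BC.
Leading byte 0xF4 = 11110100 matches 11110xxx → 4-byte sequence.
Byte 1: 0xF4 = 11110100, payload 100 (3 bits).
Byte 2: 0x80 = 10000000 (10xxxxxx ✓), payload 000000.
Byte 3: 0xB8 = 10111000 (10xxxxxx ✓), payload 111000.
Byte 4: 0xBC = 10111100 (10xxxxxx ✓), payload 111100.
Concatenate: 100000000111000111100 = 0x100E3C (21 bits → U+100E3C).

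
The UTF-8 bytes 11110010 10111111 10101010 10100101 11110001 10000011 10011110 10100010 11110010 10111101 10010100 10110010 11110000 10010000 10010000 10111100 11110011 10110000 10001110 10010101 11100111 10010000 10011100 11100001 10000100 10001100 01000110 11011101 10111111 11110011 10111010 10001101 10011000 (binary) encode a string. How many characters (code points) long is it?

Byte at offset 0: 0xF2 = 11110010 → 4-byte char (#1). Advance 4.
Byte at offset 4: 0xF1 = 11110001 → 4-byte char (#2). Advance 4.
Byte at offset 8: 0xF2 = 11110010 → 4-byte char (#3). Advance 4.
Byte at offset 12: 0xF0 = 11110000 → 4-byte char (#4). Advance 4.
Byte at offset 16: 0xF3 = 11110011 → 4-byte char (#5). Advance 4.
Byte at offset 20: 0xE7 = 11100111 → 3-byte char (#6). Advance 3.
Byte at offset 23: 0xE1 = 11100001 → 3-byte char (#7). Advance 3.
Byte at offset 26: 0x46 = 01000110 → 1-byte char (#8). Advance 1.
Byte at offset 27: 0xDD = 11011101 → 2-byte char (#9). Advance 2.
Byte at offset 29: 0xF3 = 11110011 → 4-byte char (#10). Advance 4.
Reached end at offset 33 after 10 code points.

10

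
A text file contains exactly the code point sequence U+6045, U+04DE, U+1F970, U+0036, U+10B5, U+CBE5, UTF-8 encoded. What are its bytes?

E6 81 85 D3 9E F0 9F A5 B0 36 E1 82 B5 EC AF A5

U+6045: 3-byte form → E6 81 85.
U+04DE: 2-byte form → D3 9E.
U+1F970: 4-byte form → F0 9F A5 B0.
U+0036: 1-byte form → 36.
U+10B5: 3-byte form → E1 82 B5.
U+CBE5: 3-byte form → EC AF A5.
Concatenated (16 bytes): E6 81 85 D3 9E F0 9F A5 B0 36 E1 82 B5 EC AF A5.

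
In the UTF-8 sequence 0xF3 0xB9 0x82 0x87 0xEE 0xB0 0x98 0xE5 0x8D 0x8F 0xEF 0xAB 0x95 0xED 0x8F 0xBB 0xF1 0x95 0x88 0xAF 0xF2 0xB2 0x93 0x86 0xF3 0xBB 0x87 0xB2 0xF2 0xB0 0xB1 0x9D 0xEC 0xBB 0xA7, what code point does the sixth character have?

Offset 0: leading byte 0xF3 = 11110011 → 4-byte char #1 = F3 B9 82 87.
Offset 4: leading byte 0xEE = 11101110 → 3-byte char #2 = EE B0 98.
Offset 7: leading byte 0xE5 = 11100101 → 3-byte char #3 = E5 8D 8F.
Offset 10: leading byte 0xEF = 11101111 → 3-byte char #4 = EF AB 95.
Offset 13: leading byte 0xED = 11101101 → 3-byte char #5 = ED 8F BB.
Offset 16: leading byte 0xF1 = 11110001 → 4-byte char #6 = F1 95 88 AF.
Leading byte 0xF1 = 11110001 matches 11110xxx → 4-byte sequence.
Byte 1: 0xF1 = 11110001, payload 001 (3 bits).
Byte 2: 0x95 = 10010101 (10xxxxxx ✓), payload 010101.
Byte 3: 0x88 = 10001000 (10xxxxxx ✓), payload 001000.
Byte 4: 0xAF = 10101111 (10xxxxxx ✓), payload 101111.
Concatenate: 001010101001000101111 = 0x5522F (21 bits → U+5522F).

U+5522F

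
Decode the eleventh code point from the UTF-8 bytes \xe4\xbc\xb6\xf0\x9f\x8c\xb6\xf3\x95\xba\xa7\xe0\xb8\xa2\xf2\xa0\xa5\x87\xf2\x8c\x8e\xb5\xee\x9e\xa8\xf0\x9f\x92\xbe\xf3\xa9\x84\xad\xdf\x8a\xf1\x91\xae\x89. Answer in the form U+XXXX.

U+51B89

Offset 0: leading byte 0xE4 = 11100100 → 3-byte char #1 = E4 BC B6.
Offset 3: leading byte 0xF0 = 11110000 → 4-byte char #2 = F0 9F 8C B6.
Offset 7: leading byte 0xF3 = 11110011 → 4-byte char #3 = F3 95 BA A7.
Offset 11: leading byte 0xE0 = 11100000 → 3-byte char #4 = E0 B8 A2.
Offset 14: leading byte 0xF2 = 11110010 → 4-byte char #5 = F2 A0 A5 87.
Offset 18: leading byte 0xF2 = 11110010 → 4-byte char #6 = F2 8C 8E B5.
Offset 22: leading byte 0xEE = 11101110 → 3-byte char #7 = EE 9E A8.
Offset 25: leading byte 0xF0 = 11110000 → 4-byte char #8 = F0 9F 92 BE.
Offset 29: leading byte 0xF3 = 11110011 → 4-byte char #9 = F3 A9 84 AD.
Offset 33: leading byte 0xDF = 11011111 → 2-byte char #10 = DF 8A.
Offset 35: leading byte 0xF1 = 11110001 → 4-byte char #11 = F1 91 AE 89.
Leading byte 0xF1 = 11110001 matches 11110xxx → 4-byte sequence.
Byte 1: 0xF1 = 11110001, payload 001 (3 bits).
Byte 2: 0x91 = 10010001 (10xxxxxx ✓), payload 010001.
Byte 3: 0xAE = 10101110 (10xxxxxx ✓), payload 101110.
Byte 4: 0x89 = 10001001 (10xxxxxx ✓), payload 001001.
Concatenate: 001010001101110001001 = 0x51B89 (21 bits → U+51B89).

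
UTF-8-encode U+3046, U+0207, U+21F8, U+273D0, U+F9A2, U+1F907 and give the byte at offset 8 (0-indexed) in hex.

U+3046 → 3-byte form E3 81 86 at offsets 0–2.
U+0207 → 2-byte form C8 87 at offsets 3–4.
U+21F8 → 3-byte form E2 87 B8 at offsets 5–7.
U+273D0 → 4-byte form F0 A7 8F 90 at offsets 8–11.
Offset 8 falls in char 4's range; it's byte 1 of F0 A7 8F 90 = 0xF0.

0xF0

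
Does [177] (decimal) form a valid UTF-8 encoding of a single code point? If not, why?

Byte 0xB1 = 10110001 has the form 10xxxxxx — a continuation byte — but there is no preceding leading byte.

invalid (continuation byte with no leading byte)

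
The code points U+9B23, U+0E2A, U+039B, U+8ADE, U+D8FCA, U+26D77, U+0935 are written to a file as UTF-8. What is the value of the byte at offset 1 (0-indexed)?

0xAC

U+9B23 → 3-byte form E9 AC A3 at offsets 0–2.
Offset 1 falls in char 1's range; it's byte 2 of E9 AC A3 = 0xAC.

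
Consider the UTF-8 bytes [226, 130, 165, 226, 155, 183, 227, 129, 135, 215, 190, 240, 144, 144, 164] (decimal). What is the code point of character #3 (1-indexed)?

U+3047

Offset 0: leading byte 0xE2 = 11100010 → 3-byte char #1 = E2 82 A5.
Offset 3: leading byte 0xE2 = 11100010 → 3-byte char #2 = E2 9B B7.
Offset 6: leading byte 0xE3 = 11100011 → 3-byte char #3 = E3 81 87.
Leading byte 0xE3 = 11100011 matches 1110xxxx → 3-byte sequence.
Byte 1: 0xE3 = 11100011, payload 0011 (4 bits).
Byte 2: 0x81 = 10000001 (10xxxxxx ✓), payload 000001.
Byte 3: 0x87 = 10000111 (10xxxxxx ✓), payload 000111.
Concatenate: 0011000001000111 = 0x3047 (16 bits → U+3047).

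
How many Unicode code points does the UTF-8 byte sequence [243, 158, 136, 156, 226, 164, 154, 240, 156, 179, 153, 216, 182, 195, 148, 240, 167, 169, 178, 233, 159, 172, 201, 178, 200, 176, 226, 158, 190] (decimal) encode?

Byte at offset 0: 0xF3 = 11110011 → 4-byte char (#1). Advance 4.
Byte at offset 4: 0xE2 = 11100010 → 3-byte char (#2). Advance 3.
Byte at offset 7: 0xF0 = 11110000 → 4-byte char (#3). Advance 4.
Byte at offset 11: 0xD8 = 11011000 → 2-byte char (#4). Advance 2.
Byte at offset 13: 0xC3 = 11000011 → 2-byte char (#5). Advance 2.
Byte at offset 15: 0xF0 = 11110000 → 4-byte char (#6). Advance 4.
Byte at offset 19: 0xE9 = 11101001 → 3-byte char (#7). Advance 3.
Byte at offset 22: 0xC9 = 11001001 → 2-byte char (#8). Advance 2.
Byte at offset 24: 0xC8 = 11001000 → 2-byte char (#9). Advance 2.
Byte at offset 26: 0xE2 = 11100010 → 3-byte char (#10). Advance 3.
Reached end at offset 29 after 10 code points.

10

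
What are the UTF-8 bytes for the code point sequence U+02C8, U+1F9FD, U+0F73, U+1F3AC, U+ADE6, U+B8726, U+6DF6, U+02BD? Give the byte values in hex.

U+02C8: 2-byte form → CB 88.
U+1F9FD: 4-byte form → F0 9F A7 BD.
U+0F73: 3-byte form → E0 BD B3.
U+1F3AC: 4-byte form → F0 9F 8E AC.
U+ADE6: 3-byte form → EA B7 A6.
U+B8726: 4-byte form → F2 B8 9C A6.
U+6DF6: 3-byte form → E6 B7 B6.
U+02BD: 2-byte form → CA BD.
Concatenated (25 bytes): CB 88 F0 9F A7 BD E0 BD B3 F0 9F 8E AC EA B7 A6 F2 B8 9C A6 E6 B7 B6 CA BD.

CB 88 F0 9F A7 BD E0 BD B3 F0 9F 8E AC EA B7 A6 F2 B8 9C A6 E6 B7 B6 CA BD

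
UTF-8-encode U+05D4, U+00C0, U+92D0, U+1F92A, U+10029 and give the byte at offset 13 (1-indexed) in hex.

1-indexed offset 13 is 0-indexed offset 12.
U+05D4 → 2-byte form D7 94 at offsets 0–1.
U+00C0 → 2-byte form C3 80 at offsets 2–3.
U+92D0 → 3-byte form E9 8B 90 at offsets 4–6.
U+1F92A → 4-byte form F0 9F A4 AA at offsets 7–10.
U+10029 → 4-byte form F0 90 80 A9 at offsets 11–14.
Offset 12 falls in char 5's range; it's byte 2 of F0 90 80 A9 = 0x90.

0x90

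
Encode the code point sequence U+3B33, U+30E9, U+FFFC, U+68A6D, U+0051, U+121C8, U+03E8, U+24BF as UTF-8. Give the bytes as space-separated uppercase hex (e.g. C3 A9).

E3 AC B3 E3 83 A9 EF BF BC F1 A8 A9 AD 51 F0 92 87 88 CF A8 E2 92 BF

U+3B33: 3-byte form → E3 AC B3.
U+30E9: 3-byte form → E3 83 A9.
U+FFFC: 3-byte form → EF BF BC.
U+68A6D: 4-byte form → F1 A8 A9 AD.
U+0051: 1-byte form → 51.
U+121C8: 4-byte form → F0 92 87 88.
U+03E8: 2-byte form → CF A8.
U+24BF: 3-byte form → E2 92 BF.
Concatenated (23 bytes): E3 AC B3 E3 83 A9 EF BF BC F1 A8 A9 AD 51 F0 92 87 88 CF A8 E2 92 BF.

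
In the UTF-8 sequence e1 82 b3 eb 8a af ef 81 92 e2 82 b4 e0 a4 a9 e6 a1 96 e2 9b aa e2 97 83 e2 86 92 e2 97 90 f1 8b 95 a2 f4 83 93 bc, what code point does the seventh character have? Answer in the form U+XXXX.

U+26EA

Offset 0: leading byte 0xE1 = 11100001 → 3-byte char #1 = E1 82 B3.
Offset 3: leading byte 0xEB = 11101011 → 3-byte char #2 = EB 8A AF.
Offset 6: leading byte 0xEF = 11101111 → 3-byte char #3 = EF 81 92.
Offset 9: leading byte 0xE2 = 11100010 → 3-byte char #4 = E2 82 B4.
Offset 12: leading byte 0xE0 = 11100000 → 3-byte char #5 = E0 A4 A9.
Offset 15: leading byte 0xE6 = 11100110 → 3-byte char #6 = E6 A1 96.
Offset 18: leading byte 0xE2 = 11100010 → 3-byte char #7 = E2 9B AA.
Leading byte 0xE2 = 11100010 matches 1110xxxx → 3-byte sequence.
Byte 1: 0xE2 = 11100010, payload 0010 (4 bits).
Byte 2: 0x9B = 10011011 (10xxxxxx ✓), payload 011011.
Byte 3: 0xAA = 10101010 (10xxxxxx ✓), payload 101010.
Concatenate: 0010011011101010 = 0x26EA (16 bits → U+26EA).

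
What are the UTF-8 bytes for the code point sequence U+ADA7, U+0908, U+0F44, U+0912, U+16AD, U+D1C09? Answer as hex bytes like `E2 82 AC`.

EA B6 A7 E0 A4 88 E0 BD 84 E0 A4 92 E1 9A AD F3 91 B0 89

U+ADA7: 3-byte form → EA B6 A7.
U+0908: 3-byte form → E0 A4 88.
U+0F44: 3-byte form → E0 BD 84.
U+0912: 3-byte form → E0 A4 92.
U+16AD: 3-byte form → E1 9A AD.
U+D1C09: 4-byte form → F3 91 B0 89.
Concatenated (19 bytes): EA B6 A7 E0 A4 88 E0 BD 84 E0 A4 92 E1 9A AD F3 91 B0 89.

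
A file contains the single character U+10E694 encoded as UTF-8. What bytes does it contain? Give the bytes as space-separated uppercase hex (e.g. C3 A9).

F4 8E 9A 94

U+10E694 = 0x10E694 = 1107604 decimal. In range U+10000–U+10FFFF → 4-byte form: 11110xxx 10xxxxxx 10xxxxxx 10xxxxxx.
Binary (21 bits): 100001110011010010100.
Split 3+6+6+6: 100 | 001110 | 011010 | 010100.
Byte 1: 11110100 = 0xF4.
Byte 2: 10001110 = 0x8E.
Byte 3: 10011010 = 0x9A.
Byte 4: 10010100 = 0x94.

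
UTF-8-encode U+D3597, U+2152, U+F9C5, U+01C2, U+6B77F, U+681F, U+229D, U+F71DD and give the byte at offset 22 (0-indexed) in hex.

U+D3597 → 4-byte form F3 93 96 97 at offsets 0–3.
U+2152 → 3-byte form E2 85 92 at offsets 4–6.
U+F9C5 → 3-byte form EF A7 85 at offsets 7–9.
U+01C2 → 2-byte form C7 82 at offsets 10–11.
U+6B77F → 4-byte form F1 AB 9D BF at offsets 12–15.
U+681F → 3-byte form E6 A0 9F at offsets 16–18.
U+229D → 3-byte form E2 8A 9D at offsets 19–21.
U+F71DD → 4-byte form F3 B7 87 9D at offsets 22–25.
Offset 22 falls in char 8's range; it's byte 1 of F3 B7 87 9D = 0xF3.

0xF3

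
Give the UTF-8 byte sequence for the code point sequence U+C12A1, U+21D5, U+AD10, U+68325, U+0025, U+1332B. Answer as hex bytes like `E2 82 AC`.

U+C12A1: 4-byte form → F3 81 8A A1.
U+21D5: 3-byte form → E2 87 95.
U+AD10: 3-byte form → EA B4 90.
U+68325: 4-byte form → F1 A8 8C A5.
U+0025: 1-byte form → 25.
U+1332B: 4-byte form → F0 93 8C AB.
Concatenated (19 bytes): F3 81 8A A1 E2 87 95 EA B4 90 F1 A8 8C A5 25 F0 93 8C AB.

F3 81 8A A1 E2 87 95 EA B4 90 F1 A8 8C A5 25 F0 93 8C AB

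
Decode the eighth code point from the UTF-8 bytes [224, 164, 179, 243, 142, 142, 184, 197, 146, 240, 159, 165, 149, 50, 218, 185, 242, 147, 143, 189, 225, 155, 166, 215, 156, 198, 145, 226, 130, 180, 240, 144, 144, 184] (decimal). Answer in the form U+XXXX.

Offset 0: leading byte 0xE0 = 11100000 → 3-byte char #1 = E0 A4 B3.
Offset 3: leading byte 0xF3 = 11110011 → 4-byte char #2 = F3 8E 8E B8.
Offset 7: leading byte 0xC5 = 11000101 → 2-byte char #3 = C5 92.
Offset 9: leading byte 0xF0 = 11110000 → 4-byte char #4 = F0 9F A5 95.
Offset 13: leading byte 0x32 = 00110010 → 1-byte char #5 = 32.
Offset 14: leading byte 0xDA = 11011010 → 2-byte char #6 = DA B9.
Offset 16: leading byte 0xF2 = 11110010 → 4-byte char #7 = F2 93 8F BD.
Offset 20: leading byte 0xE1 = 11100001 → 3-byte char #8 = E1 9B A6.
Leading byte 0xE1 = 11100001 matches 1110xxxx → 3-byte sequence.
Byte 1: 0xE1 = 11100001, payload 0001 (4 bits).
Byte 2: 0x9B = 10011011 (10xxxxxx ✓), payload 011011.
Byte 3: 0xA6 = 10100110 (10xxxxxx ✓), payload 100110.
Concatenate: 0001011011100110 = 0x16E6 (16 bits → U+16E6).

U+16E6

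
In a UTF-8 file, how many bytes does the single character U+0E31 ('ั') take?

U+0E31 = 0xE31. UTF-8 uses 1 byte below 0x80, 2 below 0x800, 3 below 0x10000, 4 up to 0x10FFFF. 0xE31 is in U+0800–U+FFFF → 3 bytes.

3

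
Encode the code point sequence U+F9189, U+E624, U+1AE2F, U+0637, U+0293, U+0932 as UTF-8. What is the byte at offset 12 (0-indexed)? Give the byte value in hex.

U+F9189 → 4-byte form F3 B9 86 89 at offsets 0–3.
U+E624 → 3-byte form EE 98 A4 at offsets 4–6.
U+1AE2F → 4-byte form F0 9A B8 AF at offsets 7–10.
U+0637 → 2-byte form D8 B7 at offsets 11–12.
Offset 12 falls in char 4's range; it's byte 2 of D8 B7 = 0xB7.

0xB7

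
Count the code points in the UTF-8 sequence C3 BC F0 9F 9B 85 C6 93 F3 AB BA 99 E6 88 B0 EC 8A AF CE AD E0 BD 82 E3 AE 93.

9

Byte at offset 0: 0xC3 = 11000011 → 2-byte char (#1). Advance 2.
Byte at offset 2: 0xF0 = 11110000 → 4-byte char (#2). Advance 4.
Byte at offset 6: 0xC6 = 11000110 → 2-byte char (#3). Advance 2.
Byte at offset 8: 0xF3 = 11110011 → 4-byte char (#4). Advance 4.
Byte at offset 12: 0xE6 = 11100110 → 3-byte char (#5). Advance 3.
Byte at offset 15: 0xEC = 11101100 → 3-byte char (#6). Advance 3.
Byte at offset 18: 0xCE = 11001110 → 2-byte char (#7). Advance 2.
Byte at offset 20: 0xE0 = 11100000 → 3-byte char (#8). Advance 3.
Byte at offset 23: 0xE3 = 11100011 → 3-byte char (#9). Advance 3.
Reached end at offset 26 after 9 code points.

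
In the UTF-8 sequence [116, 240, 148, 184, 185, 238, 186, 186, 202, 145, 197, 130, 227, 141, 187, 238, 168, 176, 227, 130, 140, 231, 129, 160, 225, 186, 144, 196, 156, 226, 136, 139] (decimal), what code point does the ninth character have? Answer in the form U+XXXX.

U+7060

Offset 0: leading byte 0x74 = 01110100 → 1-byte char #1 = 74.
Offset 1: leading byte 0xF0 = 11110000 → 4-byte char #2 = F0 94 B8 B9.
Offset 5: leading byte 0xEE = 11101110 → 3-byte char #3 = EE BA BA.
Offset 8: leading byte 0xCA = 11001010 → 2-byte char #4 = CA 91.
Offset 10: leading byte 0xC5 = 11000101 → 2-byte char #5 = C5 82.
Offset 12: leading byte 0xE3 = 11100011 → 3-byte char #6 = E3 8D BB.
Offset 15: leading byte 0xEE = 11101110 → 3-byte char #7 = EE A8 B0.
Offset 18: leading byte 0xE3 = 11100011 → 3-byte char #8 = E3 82 8C.
Offset 21: leading byte 0xE7 = 11100111 → 3-byte char #9 = E7 81 A0.
Leading byte 0xE7 = 11100111 matches 1110xxxx → 3-byte sequence.
Byte 1: 0xE7 = 11100111, payload 0111 (4 bits).
Byte 2: 0x81 = 10000001 (10xxxxxx ✓), payload 000001.
Byte 3: 0xA0 = 10100000 (10xxxxxx ✓), payload 100000.
Concatenate: 0111000001100000 = 0x7060 (16 bits → U+7060).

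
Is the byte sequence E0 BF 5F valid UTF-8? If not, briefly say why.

Leading byte 0xE0 = 11100000 → 3-byte form.
Byte 3 is 0x5F = 01011111, which is not 10xxxxxx — expected a continuation byte.

invalid (non-continuation byte where continuation expected)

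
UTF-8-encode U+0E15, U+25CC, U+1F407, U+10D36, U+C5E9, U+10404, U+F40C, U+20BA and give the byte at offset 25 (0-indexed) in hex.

0x82

U+0E15 → 3-byte form E0 B8 95 at offsets 0–2.
U+25CC → 3-byte form E2 97 8C at offsets 3–5.
U+1F407 → 4-byte form F0 9F 90 87 at offsets 6–9.
U+10D36 → 4-byte form F0 90 B4 B6 at offsets 10–13.
U+C5E9 → 3-byte form EC 97 A9 at offsets 14–16.
U+10404 → 4-byte form F0 90 90 84 at offsets 17–20.
U+F40C → 3-byte form EF 90 8C at offsets 21–23.
U+20BA → 3-byte form E2 82 BA at offsets 24–26.
Offset 25 falls in char 8's range; it's byte 2 of E2 82 BA = 0x82.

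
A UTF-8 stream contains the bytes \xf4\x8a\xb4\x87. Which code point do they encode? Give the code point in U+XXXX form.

U+10AD07

Leading byte 0xF4 = 11110100 matches 11110xxx → 4-byte sequence.
Byte 1: 0xF4 = 11110100, payload 100 (3 bits).
Byte 2: 0x8A = 10001010 (10xxxxxx ✓), payload 001010.
Byte 3: 0xB4 = 10110100 (10xxxxxx ✓), payload 110100.
Byte 4: 0x87 = 10000111 (10xxxxxx ✓), payload 000111.
Concatenate: 100001010110100000111 = 0x10AD07 (21 bits → U+10AD07).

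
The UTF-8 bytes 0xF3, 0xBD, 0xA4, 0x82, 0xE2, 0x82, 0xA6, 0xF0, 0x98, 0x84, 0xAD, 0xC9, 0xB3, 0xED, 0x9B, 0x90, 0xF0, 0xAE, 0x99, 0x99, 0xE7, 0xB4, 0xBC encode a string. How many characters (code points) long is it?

Byte at offset 0: 0xF3 = 11110011 → 4-byte char (#1). Advance 4.
Byte at offset 4: 0xE2 = 11100010 → 3-byte char (#2). Advance 3.
Byte at offset 7: 0xF0 = 11110000 → 4-byte char (#3). Advance 4.
Byte at offset 11: 0xC9 = 11001001 → 2-byte char (#4). Advance 2.
Byte at offset 13: 0xED = 11101101 → 3-byte char (#5). Advance 3.
Byte at offset 16: 0xF0 = 11110000 → 4-byte char (#6). Advance 4.
Byte at offset 20: 0xE7 = 11100111 → 3-byte char (#7). Advance 3.
Reached end at offset 23 after 7 code points.

7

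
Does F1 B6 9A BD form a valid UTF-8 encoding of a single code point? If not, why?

valid

Leading byte 0xF1 = 11110001 → 4-byte form.
Continuation bytes 0xB6=10110110, 0x9A=10011010, 0xBD=10111101 all match 10xxxxxx.
Decoded value 0x766BD is ≥ 0x10000 (shortest form) and not a surrogate.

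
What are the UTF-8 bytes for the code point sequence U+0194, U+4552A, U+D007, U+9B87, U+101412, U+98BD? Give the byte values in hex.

C6 94 F1 85 94 AA ED 80 87 E9 AE 87 F4 81 90 92 E9 A2 BD

U+0194: 2-byte form → C6 94.
U+4552A: 4-byte form → F1 85 94 AA.
U+D007: 3-byte form → ED 80 87.
U+9B87: 3-byte form → E9 AE 87.
U+101412: 4-byte form → F4 81 90 92.
U+98BD: 3-byte form → E9 A2 BD.
Concatenated (19 bytes): C6 94 F1 85 94 AA ED 80 87 E9 AE 87 F4 81 90 92 E9 A2 BD.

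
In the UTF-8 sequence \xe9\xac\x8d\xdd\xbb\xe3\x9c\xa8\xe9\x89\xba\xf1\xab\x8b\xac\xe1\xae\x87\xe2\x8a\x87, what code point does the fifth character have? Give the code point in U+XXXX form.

U+6B2EC

Offset 0: leading byte 0xE9 = 11101001 → 3-byte char #1 = E9 AC 8D.
Offset 3: leading byte 0xDD = 11011101 → 2-byte char #2 = DD BB.
Offset 5: leading byte 0xE3 = 11100011 → 3-byte char #3 = E3 9C A8.
Offset 8: leading byte 0xE9 = 11101001 → 3-byte char #4 = E9 89 BA.
Offset 11: leading byte 0xF1 = 11110001 → 4-byte char #5 = F1 AB 8B AC.
Leading byte 0xF1 = 11110001 matches 11110xxx → 4-byte sequence.
Byte 1: 0xF1 = 11110001, payload 001 (3 bits).
Byte 2: 0xAB = 10101011 (10xxxxxx ✓), payload 101011.
Byte 3: 0x8B = 10001011 (10xxxxxx ✓), payload 001011.
Byte 4: 0xAC = 10101100 (10xxxxxx ✓), payload 101100.
Concatenate: 001101011001011101100 = 0x6B2EC (21 bits → U+6B2EC).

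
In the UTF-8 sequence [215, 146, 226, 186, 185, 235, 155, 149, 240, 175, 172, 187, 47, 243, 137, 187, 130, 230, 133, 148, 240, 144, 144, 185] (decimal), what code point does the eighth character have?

Offset 0: leading byte 0xD7 = 11010111 → 2-byte char #1 = D7 92.
Offset 2: leading byte 0xE2 = 11100010 → 3-byte char #2 = E2 BA B9.
Offset 5: leading byte 0xEB = 11101011 → 3-byte char #3 = EB 9B 95.
Offset 8: leading byte 0xF0 = 11110000 → 4-byte char #4 = F0 AF AC BB.
Offset 12: leading byte 0x2F = 00101111 → 1-byte char #5 = 2F.
Offset 13: leading byte 0xF3 = 11110011 → 4-byte char #6 = F3 89 BB 82.
Offset 17: leading byte 0xE6 = 11100110 → 3-byte char #7 = E6 85 94.
Offset 20: leading byte 0xF0 = 11110000 → 4-byte char #8 = F0 90 90 B9.
Leading byte 0xF0 = 11110000 matches 11110xxx → 4-byte sequence.
Byte 1: 0xF0 = 11110000, payload 000 (3 bits).
Byte 2: 0x90 = 10010000 (10xxxxxx ✓), payload 010000.
Byte 3: 0x90 = 10010000 (10xxxxxx ✓), payload 010000.
Byte 4: 0xB9 = 10111001 (10xxxxxx ✓), payload 111001.
Concatenate: 000010000010000111001 = 0x10439 (21 bits → U+10439).

U+10439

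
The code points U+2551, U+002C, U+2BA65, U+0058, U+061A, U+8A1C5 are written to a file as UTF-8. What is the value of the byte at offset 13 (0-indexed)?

0x87

U+2551 → 3-byte form E2 95 91 at offsets 0–2.
U+002C → 1-byte form 2C at offsets 3–3.
U+2BA65 → 4-byte form F0 AB A9 A5 at offsets 4–7.
U+0058 → 1-byte form 58 at offsets 8–8.
U+061A → 2-byte form D8 9A at offsets 9–10.
U+8A1C5 → 4-byte form F2 8A 87 85 at offsets 11–14.
Offset 13 falls in char 6's range; it's byte 3 of F2 8A 87 85 = 0x87.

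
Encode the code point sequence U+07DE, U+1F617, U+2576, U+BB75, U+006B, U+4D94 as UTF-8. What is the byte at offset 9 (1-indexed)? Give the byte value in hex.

1-indexed offset 9 is 0-indexed offset 8.
U+07DE → 2-byte form DF 9E at offsets 0–1.
U+1F617 → 4-byte form F0 9F 98 97 at offsets 2–5.
U+2576 → 3-byte form E2 95 B6 at offsets 6–8.
Offset 8 falls in char 3's range; it's byte 3 of E2 95 B6 = 0xB6.

0xB6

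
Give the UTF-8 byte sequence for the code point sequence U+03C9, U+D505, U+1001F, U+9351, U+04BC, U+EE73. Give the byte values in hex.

U+03C9: 2-byte form → CF 89.
U+D505: 3-byte form → ED 94 85.
U+1001F: 4-byte form → F0 90 80 9F.
U+9351: 3-byte form → E9 8D 91.
U+04BC: 2-byte form → D2 BC.
U+EE73: 3-byte form → EE B9 B3.
Concatenated (17 bytes): CF 89 ED 94 85 F0 90 80 9F E9 8D 91 D2 BC EE B9 B3.

CF 89 ED 94 85 F0 90 80 9F E9 8D 91 D2 BC EE B9 B3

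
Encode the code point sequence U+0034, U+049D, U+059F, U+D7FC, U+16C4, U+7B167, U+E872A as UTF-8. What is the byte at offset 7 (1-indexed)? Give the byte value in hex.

1-indexed offset 7 is 0-indexed offset 6.
U+0034 → 1-byte form 34 at offsets 0–0.
U+049D → 2-byte form D2 9D at offsets 1–2.
U+059F → 2-byte form D6 9F at offsets 3–4.
U+D7FC → 3-byte form ED 9F BC at offsets 5–7.
Offset 6 falls in char 4's range; it's byte 2 of ED 9F BC = 0x9F.

0x9F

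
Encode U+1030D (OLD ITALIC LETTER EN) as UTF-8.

F0 90 8C 8D

U+1030D = 0x1030D = 66317 decimal. In range U+10000–U+10FFFF → 4-byte form: 11110xxx 10xxxxxx 10xxxxxx 10xxxxxx.
Binary (21 bits): 000010000001100001101.
Split 3+6+6+6: 000 | 010000 | 001100 | 001101.
Byte 1: 11110000 = 0xF0.
Byte 2: 10010000 = 0x90.
Byte 3: 10001100 = 0x8C.
Byte 4: 10001101 = 0x8D.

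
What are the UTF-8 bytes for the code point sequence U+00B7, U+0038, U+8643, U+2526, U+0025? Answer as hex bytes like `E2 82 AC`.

U+00B7: 2-byte form → C2 B7.
U+0038: 1-byte form → 38.
U+8643: 3-byte form → E8 99 83.
U+2526: 3-byte form → E2 94 A6.
U+0025: 1-byte form → 25.
Concatenated (10 bytes): C2 B7 38 E8 99 83 E2 94 A6 25.

C2 B7 38 E8 99 83 E2 94 A6 25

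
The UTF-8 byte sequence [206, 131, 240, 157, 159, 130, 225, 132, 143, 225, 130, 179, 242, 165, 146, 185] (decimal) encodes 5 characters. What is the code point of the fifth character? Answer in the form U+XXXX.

Offset 0: leading byte 0xCE = 11001110 → 2-byte char #1 = CE 83.
Offset 2: leading byte 0xF0 = 11110000 → 4-byte char #2 = F0 9D 9F 82.
Offset 6: leading byte 0xE1 = 11100001 → 3-byte char #3 = E1 84 8F.
Offset 9: leading byte 0xE1 = 11100001 → 3-byte char #4 = E1 82 B3.
Offset 12: leading byte 0xF2 = 11110010 → 4-byte char #5 = F2 A5 92 B9.
Leading byte 0xF2 = 11110010 matches 11110xxx → 4-byte sequence.
Byte 1: 0xF2 = 11110010, payload 010 (3 bits).
Byte 2: 0xA5 = 10100101 (10xxxxxx ✓), payload 100101.
Byte 3: 0x92 = 10010010 (10xxxxxx ✓), payload 010010.
Byte 4: 0xB9 = 10111001 (10xxxxxx ✓), payload 111001.
Concatenate: 010100101010010111001 = 0xA54B9 (21 bits → U+A54B9).

U+A54B9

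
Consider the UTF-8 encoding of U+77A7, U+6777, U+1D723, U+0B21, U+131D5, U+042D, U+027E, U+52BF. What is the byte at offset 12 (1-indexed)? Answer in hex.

1-indexed offset 12 is 0-indexed offset 11.
U+77A7 → 3-byte form E7 9E A7 at offsets 0–2.
U+6777 → 3-byte form E6 9D B7 at offsets 3–5.
U+1D723 → 4-byte form F0 9D 9C A3 at offsets 6–9.
U+0B21 → 3-byte form E0 AC A1 at offsets 10–12.
Offset 11 falls in char 4's range; it's byte 2 of E0 AC A1 = 0xAC.

0xAC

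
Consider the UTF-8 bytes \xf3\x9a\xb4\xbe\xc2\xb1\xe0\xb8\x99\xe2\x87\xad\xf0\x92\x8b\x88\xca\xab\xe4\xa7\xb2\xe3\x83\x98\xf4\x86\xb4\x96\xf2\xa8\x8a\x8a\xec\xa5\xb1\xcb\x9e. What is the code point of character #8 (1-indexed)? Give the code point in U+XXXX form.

Offset 0: leading byte 0xF3 = 11110011 → 4-byte char #1 = F3 9A B4 BE.
Offset 4: leading byte 0xC2 = 11000010 → 2-byte char #2 = C2 B1.
Offset 6: leading byte 0xE0 = 11100000 → 3-byte char #3 = E0 B8 99.
Offset 9: leading byte 0xE2 = 11100010 → 3-byte char #4 = E2 87 AD.
Offset 12: leading byte 0xF0 = 11110000 → 4-byte char #5 = F0 92 8B 88.
Offset 16: leading byte 0xCA = 11001010 → 2-byte char #6 = CA AB.
Offset 18: leading byte 0xE4 = 11100100 → 3-byte char #7 = E4 A7 B2.
Offset 21: leading byte 0xE3 = 11100011 → 3-byte char #8 = E3 83 98.
Leading byte 0xE3 = 11100011 matches 1110xxxx → 3-byte sequence.
Byte 1: 0xE3 = 11100011, payload 0011 (4 bits).
Byte 2: 0x83 = 10000011 (10xxxxxx ✓), payload 000011.
Byte 3: 0x98 = 10011000 (10xxxxxx ✓), payload 011000.
Concatenate: 0011000011011000 = 0x30D8 (16 bits → U+30D8).

U+30D8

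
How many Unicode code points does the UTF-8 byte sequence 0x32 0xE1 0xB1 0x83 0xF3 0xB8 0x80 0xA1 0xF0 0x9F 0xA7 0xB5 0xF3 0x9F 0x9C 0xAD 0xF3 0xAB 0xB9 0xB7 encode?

Byte at offset 0: 0x32 = 00110010 → 1-byte char (#1). Advance 1.
Byte at offset 1: 0xE1 = 11100001 → 3-byte char (#2). Advance 3.
Byte at offset 4: 0xF3 = 11110011 → 4-byte char (#3). Advance 4.
Byte at offset 8: 0xF0 = 11110000 → 4-byte char (#4). Advance 4.
Byte at offset 12: 0xF3 = 11110011 → 4-byte char (#5). Advance 4.
Byte at offset 16: 0xF3 = 11110011 → 4-byte char (#6). Advance 4.
Reached end at offset 20 after 6 code points.

6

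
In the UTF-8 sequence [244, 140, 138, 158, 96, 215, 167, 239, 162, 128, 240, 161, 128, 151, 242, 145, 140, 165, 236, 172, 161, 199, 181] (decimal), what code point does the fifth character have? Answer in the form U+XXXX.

Offset 0: leading byte 0xF4 = 11110100 → 4-byte char #1 = F4 8C 8A 9E.
Offset 4: leading byte 0x60 = 01100000 → 1-byte char #2 = 60.
Offset 5: leading byte 0xD7 = 11010111 → 2-byte char #3 = D7 A7.
Offset 7: leading byte 0xEF = 11101111 → 3-byte char #4 = EF A2 80.
Offset 10: leading byte 0xF0 = 11110000 → 4-byte char #5 = F0 A1 80 97.
Leading byte 0xF0 = 11110000 matches 11110xxx → 4-byte sequence.
Byte 1: 0xF0 = 11110000, payload 000 (3 bits).
Byte 2: 0xA1 = 10100001 (10xxxxxx ✓), payload 100001.
Byte 3: 0x80 = 10000000 (10xxxxxx ✓), payload 000000.
Byte 4: 0x97 = 10010111 (10xxxxxx ✓), payload 010111.
Concatenate: 000100001000000010111 = 0x21017 (21 bits → U+21017).

U+21017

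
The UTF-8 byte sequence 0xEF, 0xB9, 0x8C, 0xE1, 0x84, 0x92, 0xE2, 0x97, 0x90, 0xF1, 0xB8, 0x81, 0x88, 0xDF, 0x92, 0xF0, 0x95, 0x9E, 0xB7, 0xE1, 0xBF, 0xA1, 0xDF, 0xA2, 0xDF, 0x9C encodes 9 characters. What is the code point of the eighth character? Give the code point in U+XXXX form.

U+07E2

Offset 0: leading byte 0xEF = 11101111 → 3-byte char #1 = EF B9 8C.
Offset 3: leading byte 0xE1 = 11100001 → 3-byte char #2 = E1 84 92.
Offset 6: leading byte 0xE2 = 11100010 → 3-byte char #3 = E2 97 90.
Offset 9: leading byte 0xF1 = 11110001 → 4-byte char #4 = F1 B8 81 88.
Offset 13: leading byte 0xDF = 11011111 → 2-byte char #5 = DF 92.
Offset 15: leading byte 0xF0 = 11110000 → 4-byte char #6 = F0 95 9E B7.
Offset 19: leading byte 0xE1 = 11100001 → 3-byte char #7 = E1 BF A1.
Offset 22: leading byte 0xDF = 11011111 → 2-byte char #8 = DF A2.
Leading byte 0xDF = 11011111 matches 110xxxxx → 2-byte sequence.
Byte 1: 0xDF = 11011111, payload 11111 (5 bits).
Byte 2: 0xA2 = 10100010 (10xxxxxx ✓), payload 100010.
Concatenate: 11111100010 = 0x7E2 (11 bits → U+07E2).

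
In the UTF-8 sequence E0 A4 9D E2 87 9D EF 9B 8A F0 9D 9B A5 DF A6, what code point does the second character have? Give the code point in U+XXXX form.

U+21DD

Offset 0: leading byte 0xE0 = 11100000 → 3-byte char #1 = E0 A4 9D.
Offset 3: leading byte 0xE2 = 11100010 → 3-byte char #2 = E2 87 9D.
Leading byte 0xE2 = 11100010 matches 1110xxxx → 3-byte sequence.
Byte 1: 0xE2 = 11100010, payload 0010 (4 bits).
Byte 2: 0x87 = 10000111 (10xxxxxx ✓), payload 000111.
Byte 3: 0x9D = 10011101 (10xxxxxx ✓), payload 011101.
Concatenate: 0010000111011101 = 0x21DD (16 bits → U+21DD).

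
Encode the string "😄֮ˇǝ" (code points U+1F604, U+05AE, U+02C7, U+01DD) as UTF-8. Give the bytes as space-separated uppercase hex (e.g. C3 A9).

U+1F604: 4-byte form → F0 9F 98 84.
U+05AE: 2-byte form → D6 AE.
U+02C7: 2-byte form → CB 87.
U+01DD: 2-byte form → C7 9D.
Concatenated (10 bytes): F0 9F 98 84 D6 AE CB 87 C7 9D.

F0 9F 98 84 D6 AE CB 87 C7 9D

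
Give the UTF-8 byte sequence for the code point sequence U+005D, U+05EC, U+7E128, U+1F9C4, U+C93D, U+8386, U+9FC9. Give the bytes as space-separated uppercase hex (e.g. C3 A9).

5D D7 AC F1 BE 84 A8 F0 9F A7 84 EC A4 BD E8 8E 86 E9 BF 89

U+005D: 1-byte form → 5D.
U+05EC: 2-byte form → D7 AC.
U+7E128: 4-byte form → F1 BE 84 A8.
U+1F9C4: 4-byte form → F0 9F A7 84.
U+C93D: 3-byte form → EC A4 BD.
U+8386: 3-byte form → E8 8E 86.
U+9FC9: 3-byte form → E9 BF 89.
Concatenated (20 bytes): 5D D7 AC F1 BE 84 A8 F0 9F A7 84 EC A4 BD E8 8E 86 E9 BF 89.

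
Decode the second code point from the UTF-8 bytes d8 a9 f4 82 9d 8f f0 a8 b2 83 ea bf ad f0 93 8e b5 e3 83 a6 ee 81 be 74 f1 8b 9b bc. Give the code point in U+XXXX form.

Offset 0: leading byte 0xD8 = 11011000 → 2-byte char #1 = D8 A9.
Offset 2: leading byte 0xF4 = 11110100 → 4-byte char #2 = F4 82 9D 8F.
Leading byte 0xF4 = 11110100 matches 11110xxx → 4-byte sequence.
Byte 1: 0xF4 = 11110100, payload 100 (3 bits).
Byte 2: 0x82 = 10000010 (10xxxxxx ✓), payload 000010.
Byte 3: 0x9D = 10011101 (10xxxxxx ✓), payload 011101.
Byte 4: 0x8F = 10001111 (10xxxxxx ✓), payload 001111.
Concatenate: 100000010011101001111 = 0x10274F (21 bits → U+10274F).

U+10274F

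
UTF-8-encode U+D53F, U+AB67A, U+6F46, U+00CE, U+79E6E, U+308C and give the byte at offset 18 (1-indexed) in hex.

0x82

1-indexed offset 18 is 0-indexed offset 17.
U+D53F → 3-byte form ED 94 BF at offsets 0–2.
U+AB67A → 4-byte form F2 AB 99 BA at offsets 3–6.
U+6F46 → 3-byte form E6 BD 86 at offsets 7–9.
U+00CE → 2-byte form C3 8E at offsets 10–11.
U+79E6E → 4-byte form F1 B9 B9 AE at offsets 12–15.
U+308C → 3-byte form E3 82 8C at offsets 16–18.
Offset 17 falls in char 6's range; it's byte 2 of E3 82 8C = 0x82.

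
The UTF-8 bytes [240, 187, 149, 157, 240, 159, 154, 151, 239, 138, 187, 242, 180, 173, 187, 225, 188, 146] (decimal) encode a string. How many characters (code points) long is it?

Byte at offset 0: 0xF0 = 11110000 → 4-byte char (#1). Advance 4.
Byte at offset 4: 0xF0 = 11110000 → 4-byte char (#2). Advance 4.
Byte at offset 8: 0xEF = 11101111 → 3-byte char (#3). Advance 3.
Byte at offset 11: 0xF2 = 11110010 → 4-byte char (#4). Advance 4.
Byte at offset 15: 0xE1 = 11100001 → 3-byte char (#5). Advance 3.
Reached end at offset 18 after 5 code points.

5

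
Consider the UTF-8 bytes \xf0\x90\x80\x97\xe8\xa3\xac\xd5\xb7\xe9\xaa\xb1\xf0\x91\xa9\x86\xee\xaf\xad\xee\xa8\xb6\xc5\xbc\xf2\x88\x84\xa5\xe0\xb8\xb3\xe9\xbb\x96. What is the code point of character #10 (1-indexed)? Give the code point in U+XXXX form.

U+0E33

Offset 0: leading byte 0xF0 = 11110000 → 4-byte char #1 = F0 90 80 97.
Offset 4: leading byte 0xE8 = 11101000 → 3-byte char #2 = E8 A3 AC.
Offset 7: leading byte 0xD5 = 11010101 → 2-byte char #3 = D5 B7.
Offset 9: leading byte 0xE9 = 11101001 → 3-byte char #4 = E9 AA B1.
Offset 12: leading byte 0xF0 = 11110000 → 4-byte char #5 = F0 91 A9 86.
Offset 16: leading byte 0xEE = 11101110 → 3-byte char #6 = EE AF AD.
Offset 19: leading byte 0xEE = 11101110 → 3-byte char #7 = EE A8 B6.
Offset 22: leading byte 0xC5 = 11000101 → 2-byte char #8 = C5 BC.
Offset 24: leading byte 0xF2 = 11110010 → 4-byte char #9 = F2 88 84 A5.
Offset 28: leading byte 0xE0 = 11100000 → 3-byte char #10 = E0 B8 B3.
Leading byte 0xE0 = 11100000 matches 1110xxxx → 3-byte sequence.
Byte 1: 0xE0 = 11100000, payload 0000 (4 bits).
Byte 2: 0xB8 = 10111000 (10xxxxxx ✓), payload 111000.
Byte 3: 0xB3 = 10110011 (10xxxxxx ✓), payload 110011.
Concatenate: 0000111000110011 = 0xE33 (16 bits → U+0E33).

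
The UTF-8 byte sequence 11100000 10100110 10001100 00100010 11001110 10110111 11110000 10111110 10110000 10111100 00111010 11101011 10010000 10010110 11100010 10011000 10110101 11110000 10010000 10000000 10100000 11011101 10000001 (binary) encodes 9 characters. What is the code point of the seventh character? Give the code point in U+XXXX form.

Offset 0: leading byte 0xE0 = 11100000 → 3-byte char #1 = E0 A6 8C.
Offset 3: leading byte 0x22 = 00100010 → 1-byte char #2 = 22.
Offset 4: leading byte 0xCE = 11001110 → 2-byte char #3 = CE B7.
Offset 6: leading byte 0xF0 = 11110000 → 4-byte char #4 = F0 BE B0 BC.
Offset 10: leading byte 0x3A = 00111010 → 1-byte char #5 = 3A.
Offset 11: leading byte 0xEB = 11101011 → 3-byte char #6 = EB 90 96.
Offset 14: leading byte 0xE2 = 11100010 → 3-byte char #7 = E2 98 B5.
Leading byte 0xE2 = 11100010 matches 1110xxxx → 3-byte sequence.
Byte 1: 0xE2 = 11100010, payload 0010 (4 bits).
Byte 2: 0x98 = 10011000 (10xxxxxx ✓), payload 011000.
Byte 3: 0xB5 = 10110101 (10xxxxxx ✓), payload 110101.
Concatenate: 0010011000110101 = 0x2635 (16 bits → U+2635).

U+2635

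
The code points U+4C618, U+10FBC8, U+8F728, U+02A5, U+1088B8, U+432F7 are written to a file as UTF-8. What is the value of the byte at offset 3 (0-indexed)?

0x98

U+4C618 → 4-byte form F1 8C 98 98 at offsets 0–3.
Offset 3 falls in char 1's range; it's byte 4 of F1 8C 98 98 = 0x98.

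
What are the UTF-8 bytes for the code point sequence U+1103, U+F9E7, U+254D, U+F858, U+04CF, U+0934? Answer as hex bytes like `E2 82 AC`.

U+1103: 3-byte form → E1 84 83.
U+F9E7: 3-byte form → EF A7 A7.
U+254D: 3-byte form → E2 95 8D.
U+F858: 3-byte form → EF A1 98.
U+04CF: 2-byte form → D3 8F.
U+0934: 3-byte form → E0 A4 B4.
Concatenated (17 bytes): E1 84 83 EF A7 A7 E2 95 8D EF A1 98 D3 8F E0 A4 B4.

E1 84 83 EF A7 A7 E2 95 8D EF A1 98 D3 8F E0 A4 B4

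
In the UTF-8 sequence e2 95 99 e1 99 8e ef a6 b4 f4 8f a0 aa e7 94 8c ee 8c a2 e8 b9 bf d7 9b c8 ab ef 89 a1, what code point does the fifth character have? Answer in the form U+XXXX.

Offset 0: leading byte 0xE2 = 11100010 → 3-byte char #1 = E2 95 99.
Offset 3: leading byte 0xE1 = 11100001 → 3-byte char #2 = E1 99 8E.
Offset 6: leading byte 0xEF = 11101111 → 3-byte char #3 = EF A6 B4.
Offset 9: leading byte 0xF4 = 11110100 → 4-byte char #4 = F4 8F A0 AA.
Offset 13: leading byte 0xE7 = 11100111 → 3-byte char #5 = E7 94 8C.
Leading byte 0xE7 = 11100111 matches 1110xxxx → 3-byte sequence.
Byte 1: 0xE7 = 11100111, payload 0111 (4 bits).
Byte 2: 0x94 = 10010100 (10xxxxxx ✓), payload 010100.
Byte 3: 0x8C = 10001100 (10xxxxxx ✓), payload 001100.
Concatenate: 0111010100001100 = 0x750C (16 bits → U+750C).

U+750C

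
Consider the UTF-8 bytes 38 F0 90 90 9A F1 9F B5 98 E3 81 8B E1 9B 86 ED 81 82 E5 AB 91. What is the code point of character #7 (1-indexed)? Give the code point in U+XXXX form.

U+5AD1

Offset 0: leading byte 0x38 = 00111000 → 1-byte char #1 = 38.
Offset 1: leading byte 0xF0 = 11110000 → 4-byte char #2 = F0 90 90 9A.
Offset 5: leading byte 0xF1 = 11110001 → 4-byte char #3 = F1 9F B5 98.
Offset 9: leading byte 0xE3 = 11100011 → 3-byte char #4 = E3 81 8B.
Offset 12: leading byte 0xE1 = 11100001 → 3-byte char #5 = E1 9B 86.
Offset 15: leading byte 0xED = 11101101 → 3-byte char #6 = ED 81 82.
Offset 18: leading byte 0xE5 = 11100101 → 3-byte char #7 = E5 AB 91.
Leading byte 0xE5 = 11100101 matches 1110xxxx → 3-byte sequence.
Byte 1: 0xE5 = 11100101, payload 0101 (4 bits).
Byte 2: 0xAB = 10101011 (10xxxxxx ✓), payload 101011.
Byte 3: 0x91 = 10010001 (10xxxxxx ✓), payload 010001.
Concatenate: 0101101011010001 = 0x5AD1 (16 bits → U+5AD1).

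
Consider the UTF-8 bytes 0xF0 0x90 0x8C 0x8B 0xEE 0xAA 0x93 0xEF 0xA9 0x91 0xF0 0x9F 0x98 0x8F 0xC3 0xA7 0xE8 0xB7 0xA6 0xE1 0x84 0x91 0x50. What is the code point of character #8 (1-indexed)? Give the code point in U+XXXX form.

Offset 0: leading byte 0xF0 = 11110000 → 4-byte char #1 = F0 90 8C 8B.
Offset 4: leading byte 0xEE = 11101110 → 3-byte char #2 = EE AA 93.
Offset 7: leading byte 0xEF = 11101111 → 3-byte char #3 = EF A9 91.
Offset 10: leading byte 0xF0 = 11110000 → 4-byte char #4 = F0 9F 98 8F.
Offset 14: leading byte 0xC3 = 11000011 → 2-byte char #5 = C3 A7.
Offset 16: leading byte 0xE8 = 11101000 → 3-byte char #6 = E8 B7 A6.
Offset 19: leading byte 0xE1 = 11100001 → 3-byte char #7 = E1 84 91.
Offset 22: leading byte 0x50 = 01010000 → 1-byte char #8 = 50.
Leading byte 0x50 = 01010000 matches 0xxxxxxx → 1-byte sequence.
Byte 1: 0x50 = 01010000, payload 1010000 (7 bits).
Concatenate: 1010000 = 0x50 (7 bits → U+0050).

U+0050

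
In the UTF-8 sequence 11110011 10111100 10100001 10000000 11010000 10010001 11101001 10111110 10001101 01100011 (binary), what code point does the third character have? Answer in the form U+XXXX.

U+9F8D

Offset 0: leading byte 0xF3 = 11110011 → 4-byte char #1 = F3 BC A1 80.
Offset 4: leading byte 0xD0 = 11010000 → 2-byte char #2 = D0 91.
Offset 6: leading byte 0xE9 = 11101001 → 3-byte char #3 = E9 BE 8D.
Leading byte 0xE9 = 11101001 matches 1110xxxx → 3-byte sequence.
Byte 1: 0xE9 = 11101001, payload 1001 (4 bits).
Byte 2: 0xBE = 10111110 (10xxxxxx ✓), payload 111110.
Byte 3: 0x8D = 10001101 (10xxxxxx ✓), payload 001101.
Concatenate: 1001111110001101 = 0x9F8D (16 bits → U+9F8D).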